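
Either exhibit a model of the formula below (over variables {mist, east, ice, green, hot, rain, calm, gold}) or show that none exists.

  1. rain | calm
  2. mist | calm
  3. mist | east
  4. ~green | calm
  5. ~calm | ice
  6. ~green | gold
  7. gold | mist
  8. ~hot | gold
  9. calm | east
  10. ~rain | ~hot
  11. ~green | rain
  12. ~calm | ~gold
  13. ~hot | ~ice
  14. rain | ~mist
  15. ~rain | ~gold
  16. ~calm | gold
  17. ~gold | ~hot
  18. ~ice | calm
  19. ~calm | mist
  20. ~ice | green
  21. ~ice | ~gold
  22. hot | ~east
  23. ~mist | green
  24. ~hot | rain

UNSATISFIABLE

Case rain = 1:
From the singleton clause (~hot), hot = 0.
From the singleton clause (~gold), gold = 0.
From the singleton clause (~green), green = 0.
From the singleton clause (mist), mist = 1.
But (~mist) is also a unit clause — contradiction.
Backtrack on rain: now try rain = 0.
From the singleton clause (calm), calm = 1.
From the singleton clause (ice), ice = 1.
From the singleton clause (~green), green = 0.
But (green) is also a unit clause — contradiction.
Either choice for rain ends in contradiction.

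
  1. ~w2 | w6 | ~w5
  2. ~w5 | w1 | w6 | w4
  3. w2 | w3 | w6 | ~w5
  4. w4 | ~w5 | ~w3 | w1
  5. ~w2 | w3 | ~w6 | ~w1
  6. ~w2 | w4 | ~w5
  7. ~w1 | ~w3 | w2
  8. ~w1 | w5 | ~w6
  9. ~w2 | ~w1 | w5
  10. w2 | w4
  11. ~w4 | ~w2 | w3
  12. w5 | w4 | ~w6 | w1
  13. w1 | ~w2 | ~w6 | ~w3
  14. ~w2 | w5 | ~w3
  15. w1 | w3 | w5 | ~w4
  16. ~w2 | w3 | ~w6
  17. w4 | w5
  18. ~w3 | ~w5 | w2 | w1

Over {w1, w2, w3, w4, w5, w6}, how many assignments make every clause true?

6

There are 2^6 = 64 truth assignments over (w1, w2, w3, w4, w5, w6).
Split on w2. With w2 = 1, the clauses containing w2 are satisfied and ~w2 drops from the rest; 1 of the 2^5 = 32 assignments to the other variables satisfy what remains.
With w2 = 0, by the same count on the reduced clause set, 5 assignments work.
(One model: w1=F, w2=F, w3=F, w4=T, w5=T, w6=T.)
Total: 1 + 5 = 6.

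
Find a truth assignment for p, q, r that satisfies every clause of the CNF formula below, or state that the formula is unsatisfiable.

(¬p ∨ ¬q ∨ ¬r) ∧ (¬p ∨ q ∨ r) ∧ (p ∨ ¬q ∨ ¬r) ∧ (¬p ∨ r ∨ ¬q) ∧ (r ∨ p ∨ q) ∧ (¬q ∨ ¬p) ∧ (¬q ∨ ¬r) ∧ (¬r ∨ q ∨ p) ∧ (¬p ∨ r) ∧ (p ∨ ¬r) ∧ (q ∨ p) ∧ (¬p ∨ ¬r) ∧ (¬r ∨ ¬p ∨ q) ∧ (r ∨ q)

Try q = True.
(¬p) alone gives p = False.
(¬r) alone gives r = False.
This assignment satisfies each clause.

p: False; q: True; r: False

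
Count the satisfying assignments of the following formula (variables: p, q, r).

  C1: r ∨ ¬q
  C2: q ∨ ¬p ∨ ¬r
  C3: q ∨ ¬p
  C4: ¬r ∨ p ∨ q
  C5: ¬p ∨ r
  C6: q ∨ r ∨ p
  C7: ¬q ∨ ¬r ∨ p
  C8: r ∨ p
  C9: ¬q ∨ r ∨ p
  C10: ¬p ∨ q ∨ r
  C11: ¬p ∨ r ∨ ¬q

There are 2^3 = 8 truth assignments over (p, q, r).
Split on r. With r = True, the clauses containing r are satisfied and ¬r drops from the rest; 1 of the 2^2 = 4 assignments to the other variables satisfy what remains.
With r = False, by the same count on the reduced clause set, 0 assignments work.
Total: 1 + 0 = 1.

1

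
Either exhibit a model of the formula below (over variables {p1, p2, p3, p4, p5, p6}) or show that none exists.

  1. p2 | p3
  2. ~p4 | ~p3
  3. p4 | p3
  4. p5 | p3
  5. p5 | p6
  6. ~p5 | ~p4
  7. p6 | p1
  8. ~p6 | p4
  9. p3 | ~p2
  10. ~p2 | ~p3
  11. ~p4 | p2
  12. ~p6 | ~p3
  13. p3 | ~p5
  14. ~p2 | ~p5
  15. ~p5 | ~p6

Branch on p2: set p2 = 0.
(p3) alone gives p3 = 1.
(~p4) alone gives p4 = 0.
(~p6) alone gives p6 = 0.
(p5) alone gives p5 = 1.
(p1) alone gives p1 = 1.
This assignment satisfies each clause.

p1: 1; p2: 0; p3: 1; p4: 0; p5: 1; p6: 0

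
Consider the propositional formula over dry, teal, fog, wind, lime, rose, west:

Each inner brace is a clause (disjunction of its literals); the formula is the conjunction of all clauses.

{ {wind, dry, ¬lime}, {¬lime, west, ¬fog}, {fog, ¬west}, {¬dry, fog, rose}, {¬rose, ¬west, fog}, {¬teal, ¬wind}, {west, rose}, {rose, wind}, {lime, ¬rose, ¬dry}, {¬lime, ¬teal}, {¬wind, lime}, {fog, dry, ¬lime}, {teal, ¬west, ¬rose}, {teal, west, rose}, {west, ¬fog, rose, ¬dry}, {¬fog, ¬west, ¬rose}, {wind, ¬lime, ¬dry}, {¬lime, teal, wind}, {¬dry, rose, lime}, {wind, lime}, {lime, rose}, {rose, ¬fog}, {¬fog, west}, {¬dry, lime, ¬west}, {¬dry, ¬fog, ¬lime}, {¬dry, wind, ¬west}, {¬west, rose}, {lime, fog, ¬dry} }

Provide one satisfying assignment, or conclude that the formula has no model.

dry=True; teal=False; fog=False; wind=True; lime=True; rose=True; west=False

Suppose fog = False.
Unit clause (¬west) forces west = False.
Unit clause (rose) forces rose = True.
Suppose teal = False.
Suppose lime = True.
Unit clause (dry) forces dry = True.
Unit clause (wind) forces wind = True.
This assignment satisfies each clause.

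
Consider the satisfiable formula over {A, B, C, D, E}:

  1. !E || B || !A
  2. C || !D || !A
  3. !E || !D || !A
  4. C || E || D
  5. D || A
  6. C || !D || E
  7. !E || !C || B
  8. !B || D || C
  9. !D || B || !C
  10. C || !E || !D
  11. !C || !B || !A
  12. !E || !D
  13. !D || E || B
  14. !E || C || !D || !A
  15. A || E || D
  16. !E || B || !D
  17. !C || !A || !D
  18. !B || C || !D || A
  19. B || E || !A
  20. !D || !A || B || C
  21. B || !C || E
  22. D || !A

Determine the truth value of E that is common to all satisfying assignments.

Suppose E = true.
From the singleton clause (!D), D = false.
From the singleton clause (A), A = true.
Now (!A) is unsatisfied and unit — conflict.
So every satisfying assignment has E = False.

False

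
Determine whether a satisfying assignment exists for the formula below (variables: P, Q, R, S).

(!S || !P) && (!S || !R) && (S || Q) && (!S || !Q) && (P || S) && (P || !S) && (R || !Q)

Yes, satisfiable

Try S = false.
From the singleton clause (Q), Q = true.
From the singleton clause (P), P = true.
From the singleton clause (R), R = true.
All clauses are satisfied.
A satisfying assignment: P: true, Q: true, R: true, S: false.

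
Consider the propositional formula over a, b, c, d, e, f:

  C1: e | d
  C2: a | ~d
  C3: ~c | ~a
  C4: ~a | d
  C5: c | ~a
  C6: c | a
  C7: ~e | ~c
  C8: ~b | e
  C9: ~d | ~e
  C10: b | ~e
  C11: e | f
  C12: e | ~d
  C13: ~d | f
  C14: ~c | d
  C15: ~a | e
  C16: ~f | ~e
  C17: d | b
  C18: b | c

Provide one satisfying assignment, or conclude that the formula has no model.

Case e = 1:
Unit clause (~c) forces c = 0.
Unit clause (~a) forces a = 0.
But (a) is also a unit clause — contradiction.
So e must be the other value — set e = 0.
Unit clause (d) forces d = 1.
But (~d) is also a unit clause — contradiction.
Neither e = 1 nor e = 0 works.

UNSATISFIABLE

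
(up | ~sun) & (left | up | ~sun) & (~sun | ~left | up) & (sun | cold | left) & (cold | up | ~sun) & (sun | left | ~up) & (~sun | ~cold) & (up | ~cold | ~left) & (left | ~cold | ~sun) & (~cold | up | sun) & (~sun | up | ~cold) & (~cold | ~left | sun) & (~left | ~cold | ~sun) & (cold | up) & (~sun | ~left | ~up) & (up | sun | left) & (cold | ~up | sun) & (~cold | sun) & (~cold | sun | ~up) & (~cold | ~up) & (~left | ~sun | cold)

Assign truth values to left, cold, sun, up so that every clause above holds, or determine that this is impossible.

left=0; cold=0; sun=1; up=1

Try up = 1.
(~cold) alone gives cold = 0.
(sun) alone gives sun = 1.
(~left) alone gives left = 0.
Every clause now holds.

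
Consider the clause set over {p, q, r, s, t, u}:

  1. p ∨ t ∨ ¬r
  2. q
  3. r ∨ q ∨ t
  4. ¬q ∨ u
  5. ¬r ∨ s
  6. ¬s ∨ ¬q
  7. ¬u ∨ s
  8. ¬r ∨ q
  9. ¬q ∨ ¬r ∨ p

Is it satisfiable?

No

Unit clause (q) forces q = True.
Unit clause (u) forces u = True.
Unit clause (¬s) forces s = False.
That conflicts with the unit clause (s).
No assignment satisfies every clause.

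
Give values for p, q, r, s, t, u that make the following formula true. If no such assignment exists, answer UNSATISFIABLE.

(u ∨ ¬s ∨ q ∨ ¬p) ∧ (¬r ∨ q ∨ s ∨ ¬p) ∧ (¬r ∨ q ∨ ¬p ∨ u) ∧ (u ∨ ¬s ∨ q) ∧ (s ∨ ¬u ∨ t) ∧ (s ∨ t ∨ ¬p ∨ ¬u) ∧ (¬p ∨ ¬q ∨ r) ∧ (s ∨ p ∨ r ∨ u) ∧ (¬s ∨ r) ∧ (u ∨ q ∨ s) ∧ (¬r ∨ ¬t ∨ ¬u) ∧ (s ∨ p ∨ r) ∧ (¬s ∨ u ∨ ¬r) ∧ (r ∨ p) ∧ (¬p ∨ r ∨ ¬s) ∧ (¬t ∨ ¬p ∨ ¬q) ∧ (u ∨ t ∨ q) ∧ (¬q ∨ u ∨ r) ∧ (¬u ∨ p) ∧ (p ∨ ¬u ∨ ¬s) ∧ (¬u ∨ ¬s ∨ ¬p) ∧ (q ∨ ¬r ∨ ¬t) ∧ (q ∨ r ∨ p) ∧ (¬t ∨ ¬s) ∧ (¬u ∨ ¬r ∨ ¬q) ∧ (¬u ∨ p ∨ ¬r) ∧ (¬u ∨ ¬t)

Suppose s = False.
Suppose u = False.
The clause (q) is unit, so q = True.
The clause (r) is unit, so r = True.
Suppose t = True.
The clause (¬p) is unit, so p = False.
All clauses are satisfied.

p ↦ False, q ↦ True, r ↦ True, s ↦ False, t ↦ True, u ↦ False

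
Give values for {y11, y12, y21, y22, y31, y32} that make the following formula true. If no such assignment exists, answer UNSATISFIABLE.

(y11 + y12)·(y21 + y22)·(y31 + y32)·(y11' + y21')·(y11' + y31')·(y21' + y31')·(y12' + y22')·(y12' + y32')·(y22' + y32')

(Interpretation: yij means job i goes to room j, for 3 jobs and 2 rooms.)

Suppose y11 = 1.
(y21') alone gives y21 = 0.
(y22) alone gives y22 = 1.
(y31') alone gives y31 = 0.
(y32) alone gives y32 = 1.
That conflicts with the unit clause (y32').
Backtrack on y11: now try y11 = 0.
(y12) alone gives y12 = 1.
(y22') alone gives y22 = 0.
(y21) alone gives y21 = 1.
(y31') alone gives y31 = 0.
(y32) alone gives y32 = 1.
That conflicts with the unit clause (y32').
Either choice for y11 ends in contradiction.

UNSATISFIABLE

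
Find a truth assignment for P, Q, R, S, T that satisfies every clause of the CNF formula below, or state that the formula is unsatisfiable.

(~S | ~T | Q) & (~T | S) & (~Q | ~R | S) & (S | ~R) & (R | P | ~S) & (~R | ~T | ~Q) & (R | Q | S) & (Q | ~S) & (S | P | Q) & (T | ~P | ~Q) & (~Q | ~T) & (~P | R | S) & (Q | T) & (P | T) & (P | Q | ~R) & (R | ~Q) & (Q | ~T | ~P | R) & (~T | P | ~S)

UNSATISFIABLE

Branch on T: set T = 0.
From the singleton clause (Q), Q = 1.
From the singleton clause (~P), P = 0.
But (P) is also a unit clause — contradiction.
That branch fails; take T = 1 instead.
From the singleton clause (S), S = 1.
From the singleton clause (Q), Q = 1.
But (~Q) is also a unit clause — contradiction.
Both values of T lead to a conflict.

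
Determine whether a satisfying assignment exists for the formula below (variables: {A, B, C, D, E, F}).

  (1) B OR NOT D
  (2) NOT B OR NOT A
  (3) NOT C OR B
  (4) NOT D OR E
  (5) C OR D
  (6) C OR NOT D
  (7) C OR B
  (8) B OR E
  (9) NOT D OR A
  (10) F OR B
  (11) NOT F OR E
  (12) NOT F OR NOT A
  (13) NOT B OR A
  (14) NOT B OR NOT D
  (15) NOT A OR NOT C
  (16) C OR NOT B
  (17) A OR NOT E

Case B = true:
From the singleton clause (NOT A), A = false.
Now (A) is unsatisfied and unit — conflict.
That branch fails; take B = false instead.
From the singleton clause (NOT D), D = false.
From the singleton clause (NOT C), C = false.
Now (C) is unsatisfied and unit — conflict.
Either choice for B ends in contradiction.
No assignment satisfies every clause.

Unsatisfiable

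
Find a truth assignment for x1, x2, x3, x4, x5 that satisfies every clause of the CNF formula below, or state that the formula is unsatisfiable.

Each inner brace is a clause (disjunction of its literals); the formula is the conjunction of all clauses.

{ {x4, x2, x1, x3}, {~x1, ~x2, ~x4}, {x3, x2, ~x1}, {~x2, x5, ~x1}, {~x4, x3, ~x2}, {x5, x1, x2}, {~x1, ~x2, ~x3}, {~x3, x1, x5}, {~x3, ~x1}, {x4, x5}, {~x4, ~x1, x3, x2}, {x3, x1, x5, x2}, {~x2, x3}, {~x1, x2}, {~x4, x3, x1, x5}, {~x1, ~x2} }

x1: 0,  x2: 0,  x3: 1,  x4: 1,  x5: 1

Suppose x3 = 1.
(~x1) alone gives x1 = 0.
(x5) alone gives x5 = 1.
Every clause is now satisfied; x2, x4 are unconstrained.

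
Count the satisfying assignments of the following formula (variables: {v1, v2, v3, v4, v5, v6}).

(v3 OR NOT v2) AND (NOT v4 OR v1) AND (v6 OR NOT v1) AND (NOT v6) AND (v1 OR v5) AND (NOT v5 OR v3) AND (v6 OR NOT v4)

2

There are 2^6 = 64 truth assignments over (v1, v2, v3, v4, v5, v6).
Split on v3. With v3 = true, the clauses containing v3 are satisfied and NOT v3 drops from the rest; 2 of the 2^5 = 32 assignments to the other variables satisfy what remains.
With v3 = false, by the same count on the reduced clause set, 0 assignments work.
(One model: v1=F, v2=F, v3=T, v4=F, v5=T, v6=F.)
Total: 2 + 0 = 2.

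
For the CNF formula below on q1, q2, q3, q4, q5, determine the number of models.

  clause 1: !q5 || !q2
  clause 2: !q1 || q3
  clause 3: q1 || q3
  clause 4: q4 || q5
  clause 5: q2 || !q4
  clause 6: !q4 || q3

There are 2^5 = 32 truth assignments over (q1, q2, q3, q4, q5).
Split on q3. With q3 = true, the clauses containing q3 are satisfied and !q3 drops from the rest; 4 of the 2^4 = 16 assignments to the other variables satisfy what remains.
With q3 = false, by the same count on the reduced clause set, 0 assignments work.
(One model: q1=F, q2=F, q3=T, q4=F, q5=T.)
Total: 4 + 0 = 4.

4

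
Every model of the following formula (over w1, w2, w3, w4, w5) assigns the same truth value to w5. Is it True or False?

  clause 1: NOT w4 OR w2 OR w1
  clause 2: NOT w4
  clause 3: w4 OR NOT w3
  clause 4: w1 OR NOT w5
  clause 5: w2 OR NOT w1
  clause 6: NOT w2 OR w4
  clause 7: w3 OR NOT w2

False

Suppose w5 = true.
Unit clause (NOT w4) forces w4 = false.
Unit clause (NOT w3) forces w3 = false.
Unit clause (w1) forces w1 = true.
Unit clause (w2) forces w2 = true.
That conflicts with the unit clause (NOT w2).
So every satisfying assignment has w5 = False.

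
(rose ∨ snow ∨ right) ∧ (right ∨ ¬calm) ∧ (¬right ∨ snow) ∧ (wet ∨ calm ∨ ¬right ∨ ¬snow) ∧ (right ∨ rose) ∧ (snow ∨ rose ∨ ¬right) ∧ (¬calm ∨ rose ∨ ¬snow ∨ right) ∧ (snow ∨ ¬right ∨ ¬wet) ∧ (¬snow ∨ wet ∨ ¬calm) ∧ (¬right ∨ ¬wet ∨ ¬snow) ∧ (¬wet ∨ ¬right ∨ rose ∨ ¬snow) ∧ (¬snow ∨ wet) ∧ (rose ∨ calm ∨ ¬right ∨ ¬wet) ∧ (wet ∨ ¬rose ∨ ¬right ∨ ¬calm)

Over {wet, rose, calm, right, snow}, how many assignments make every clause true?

There are 2^5 = 32 truth assignments over (wet, rose, calm, right, snow).
Split on wet. With wet = True, the clauses containing wet are satisfied and ¬wet drops from the rest; 2 of the 2^4 = 16 assignments to the other variables satisfy what remains.
With wet = False, by the same count on the reduced clause set, 1 assignment works.
(One model: wet=F, rose=T, calm=F, right=F, snow=F.)
Total: 2 + 1 = 3.

3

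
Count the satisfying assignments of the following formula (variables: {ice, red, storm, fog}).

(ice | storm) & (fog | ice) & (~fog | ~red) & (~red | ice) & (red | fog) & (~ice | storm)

3

There are 2^4 = 16 truth assignments over (ice, red, storm, fog).
Check each against the 6 clauses (columns in the order ice, red, storm, fog):
  F F F F  ✗ fails (ice | storm)
  F F F T  ✗ fails (ice | storm)
  F F T F  ✗ fails (fog | ice)
  F F T T  ✓ satisfies all
  F T F F  ✗ fails (ice | storm)
  F T F T  ✗ fails (ice | storm)
  F T T F  ✗ fails (fog | ice)
  F T T T  ✗ fails (~fog | ~red)
  T F F F  ✗ fails (red | fog)
  T F F T  ✗ fails (~ice | storm)
  T F T F  ✗ fails (red | fog)
  T F T T  ✓ satisfies all
  T T F F  ✗ fails (~ice | storm)
  T T F T  ✗ fails (~fog | ~red)
  T T T F  ✓ satisfies all
  T T T T  ✗ fails (~fog | ~red)
3 of the 16 rows are models.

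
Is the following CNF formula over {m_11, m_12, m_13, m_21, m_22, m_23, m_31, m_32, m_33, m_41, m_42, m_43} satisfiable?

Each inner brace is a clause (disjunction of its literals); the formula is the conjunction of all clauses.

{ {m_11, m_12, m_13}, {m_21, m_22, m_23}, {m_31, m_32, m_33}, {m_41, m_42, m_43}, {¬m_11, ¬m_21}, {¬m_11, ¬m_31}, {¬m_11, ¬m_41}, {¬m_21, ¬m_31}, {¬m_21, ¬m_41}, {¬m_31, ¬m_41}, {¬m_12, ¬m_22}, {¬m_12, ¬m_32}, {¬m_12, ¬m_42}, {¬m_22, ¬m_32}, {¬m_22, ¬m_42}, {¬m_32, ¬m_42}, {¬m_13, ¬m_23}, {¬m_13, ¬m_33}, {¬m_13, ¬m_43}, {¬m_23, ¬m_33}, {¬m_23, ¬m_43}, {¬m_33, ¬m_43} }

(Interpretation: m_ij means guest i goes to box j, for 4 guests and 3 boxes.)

Try m_11 = False.
Try m_12 = True.
(¬m_22) alone gives m_22 = False.
(¬m_32) alone gives m_32 = False.
(¬m_42) alone gives m_42 = False.
Try m_21 = True.
(¬m_31) alone gives m_31 = False.
(m_33) alone gives m_33 = True.
(¬m_41) alone gives m_41 = False.
(m_43) alone gives m_43 = True.
Now (¬m_43) is unsatisfied and unit — conflict.
Backtrack on m_21: now try m_21 = False.
(m_23) alone gives m_23 = True.
(¬m_13) alone gives m_13 = False.
(¬m_33) alone gives m_33 = False.
(m_31) alone gives m_31 = True.
(¬m_41) alone gives m_41 = False.
(m_43) alone gives m_43 = True.
Now (¬m_43) is unsatisfied and unit — conflict.
Both values of m_21 lead to a conflict.
Backtrack on m_12: now try m_12 = False.
(m_13) alone gives m_13 = True.
(¬m_23) alone gives m_23 = False.
(¬m_33) alone gives m_33 = False.
(¬m_43) alone gives m_43 = False.
Try m_21 = True.
(¬m_31) alone gives m_31 = False.
(m_32) alone gives m_32 = True.
(¬m_41) alone gives m_41 = False.
(m_42) alone gives m_42 = True.
Now (¬m_42) is unsatisfied and unit — conflict.
Backtrack on m_21: now try m_21 = False.
(m_22) alone gives m_22 = True.
(¬m_32) alone gives m_32 = False.
(m_31) alone gives m_31 = True.
(¬m_41) alone gives m_41 = False.
(m_42) alone gives m_42 = True.
Now (¬m_42) is unsatisfied and unit — conflict.
Both values of m_21 lead to a conflict.
Both values of m_12 lead to a conflict.
Backtrack on m_11: now try m_11 = True.
(¬m_21) alone gives m_21 = False.
(¬m_31) alone gives m_31 = False.
(¬m_41) alone gives m_41 = False.
Try m_22 = True.
(¬m_12) alone gives m_12 = False.
(¬m_32) alone gives m_32 = False.
(m_33) alone gives m_33 = True.
(¬m_42) alone gives m_42 = False.
(m_43) alone gives m_43 = True.
Now (¬m_43) is unsatisfied and unit — conflict.
Backtrack on m_22: now try m_22 = False.
(m_23) alone gives m_23 = True.
(¬m_13) alone gives m_13 = False.
(¬m_33) alone gives m_33 = False.
(m_32) alone gives m_32 = True.
(¬m_12) alone gives m_12 = False.
(¬m_42) alone gives m_42 = False.
(m_43) alone gives m_43 = True.
Now (¬m_43) is unsatisfied and unit — conflict.
Both values of m_22 lead to a conflict.
Both values of m_11 lead to a conflict.
No assignment satisfies every clause.

No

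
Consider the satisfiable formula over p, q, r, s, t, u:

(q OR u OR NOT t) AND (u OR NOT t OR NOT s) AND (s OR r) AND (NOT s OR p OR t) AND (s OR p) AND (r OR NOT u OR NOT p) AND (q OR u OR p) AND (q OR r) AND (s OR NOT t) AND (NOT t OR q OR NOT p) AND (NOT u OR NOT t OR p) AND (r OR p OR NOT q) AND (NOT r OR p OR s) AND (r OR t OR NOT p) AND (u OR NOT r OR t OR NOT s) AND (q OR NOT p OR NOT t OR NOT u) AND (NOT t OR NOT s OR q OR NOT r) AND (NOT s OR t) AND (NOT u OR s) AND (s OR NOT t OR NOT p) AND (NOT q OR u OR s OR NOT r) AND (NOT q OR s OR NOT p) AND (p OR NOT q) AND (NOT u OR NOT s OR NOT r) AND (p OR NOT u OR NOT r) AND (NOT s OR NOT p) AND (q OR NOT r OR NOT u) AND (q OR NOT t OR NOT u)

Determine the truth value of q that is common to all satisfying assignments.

False

Suppose q = true.
Unit clause (p) forces p = true.
Unit clause (s) forces s = true.
But (NOT s) is also a unit clause — contradiction.
So every satisfying assignment has q = False.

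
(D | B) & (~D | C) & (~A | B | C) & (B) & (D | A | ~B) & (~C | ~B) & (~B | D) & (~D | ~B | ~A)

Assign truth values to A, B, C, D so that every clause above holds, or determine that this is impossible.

The clause (B) is unit, so B = 1.
The clause (~C) is unit, so C = 0.
The clause (~D) is unit, so D = 0.
But (D) is also a unit clause — contradiction.

UNSATISFIABLE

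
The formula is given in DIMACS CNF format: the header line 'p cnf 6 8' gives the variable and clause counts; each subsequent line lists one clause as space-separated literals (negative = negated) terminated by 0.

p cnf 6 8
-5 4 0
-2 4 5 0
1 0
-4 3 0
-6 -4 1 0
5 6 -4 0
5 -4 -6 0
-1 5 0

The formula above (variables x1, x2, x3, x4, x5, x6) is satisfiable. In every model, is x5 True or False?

Suppose x5 = False.
The clause (x1) is unit, so x1 = True.
Now (¬x1) is unsatisfied and unit — conflict.
So every satisfying assignment has x5 = True.

True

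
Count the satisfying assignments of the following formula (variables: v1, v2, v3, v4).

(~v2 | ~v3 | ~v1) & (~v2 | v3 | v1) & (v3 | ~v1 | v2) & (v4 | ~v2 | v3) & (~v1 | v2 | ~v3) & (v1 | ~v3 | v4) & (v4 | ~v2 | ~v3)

There are 2^4 = 16 truth assignments over (v1, v2, v3, v4).
Split on v3. With v3 = 1, the clauses containing v3 are satisfied and ~v3 drops from the rest; 2 of the 2^3 = 8 assignments to the other variables satisfy what remains.
With v3 = 0, by the same count on the reduced clause set, 3 assignments work.
(One model: v1=F, v2=F, v3=F, v4=F.)
Total: 2 + 3 = 5.

5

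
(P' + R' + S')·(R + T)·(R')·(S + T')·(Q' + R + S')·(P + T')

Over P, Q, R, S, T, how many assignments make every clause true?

There are 2^5 = 32 truth assignments over (P, Q, R, S, T).
Split on T. With T = 1, the clauses containing T are satisfied and T' drops from the rest; 1 of the 2^4 = 16 assignments to the other variables satisfy what remains.
With T = 0, by the same count on the reduced clause set, 0 assignments work.
Total: 1 + 0 = 1.

1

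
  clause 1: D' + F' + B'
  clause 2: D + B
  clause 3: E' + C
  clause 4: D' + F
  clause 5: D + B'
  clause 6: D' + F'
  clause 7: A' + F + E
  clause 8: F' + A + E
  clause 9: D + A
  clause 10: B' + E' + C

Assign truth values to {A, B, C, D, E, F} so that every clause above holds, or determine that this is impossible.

UNSATISFIABLE

Suppose D = 1.
From the singleton clause (F), F = 1.
Now (F') is unsatisfied and unit — conflict.
Undo D and try D = 0.
From the singleton clause (B), B = 1.
Now (B') is unsatisfied and unit — conflict.
Both values of D lead to a conflict.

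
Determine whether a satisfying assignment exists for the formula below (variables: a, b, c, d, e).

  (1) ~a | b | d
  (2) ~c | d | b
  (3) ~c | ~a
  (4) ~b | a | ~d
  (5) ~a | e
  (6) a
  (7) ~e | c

Unit clause (a) forces a = 1.
Unit clause (~c) forces c = 0.
Unit clause (e) forces e = 1.
But (~e) is also a unit clause — contradiction.
No assignment satisfies every clause.

No, unsatisfiable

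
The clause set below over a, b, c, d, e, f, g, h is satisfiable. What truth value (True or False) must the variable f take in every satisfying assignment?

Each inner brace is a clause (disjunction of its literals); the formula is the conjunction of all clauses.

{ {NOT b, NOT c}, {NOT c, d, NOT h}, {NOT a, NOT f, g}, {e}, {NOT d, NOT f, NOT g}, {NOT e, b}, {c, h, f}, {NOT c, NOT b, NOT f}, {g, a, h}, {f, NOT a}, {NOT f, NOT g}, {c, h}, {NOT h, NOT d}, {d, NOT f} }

False

Suppose f = true.
The clause (e) is unit, so e = true.
The clause (b) is unit, so b = true.
The clause (NOT c) is unit, so c = false.
The clause (NOT g) is unit, so g = false.
The clause (NOT a) is unit, so a = false.
The clause (h) is unit, so h = true.
The clause (NOT d) is unit, so d = false.
But (d) is also a unit clause — contradiction.
So every satisfying assignment has f = False.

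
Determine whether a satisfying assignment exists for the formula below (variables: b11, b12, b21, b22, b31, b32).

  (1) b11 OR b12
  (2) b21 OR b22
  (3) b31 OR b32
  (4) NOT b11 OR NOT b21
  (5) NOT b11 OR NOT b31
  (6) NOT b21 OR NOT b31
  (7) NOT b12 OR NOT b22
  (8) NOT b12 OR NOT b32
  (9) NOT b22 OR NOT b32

Branch on b11: set b11 = true.
From the singleton clause (NOT b21), b21 = false.
From the singleton clause (b22), b22 = true.
From the singleton clause (NOT b31), b31 = false.
From the singleton clause (b32), b32 = true.
But (NOT b32) is also a unit clause — contradiction.
Backtrack on b11: now try b11 = false.
From the singleton clause (b12), b12 = true.
From the singleton clause (NOT b22), b22 = false.
From the singleton clause (b21), b21 = true.
From the singleton clause (NOT b31), b31 = false.
From the singleton clause (b32), b32 = true.
But (NOT b32) is also a unit clause — contradiction.
Either choice for b11 ends in contradiction.
No assignment satisfies every clause.

Unsatisfiable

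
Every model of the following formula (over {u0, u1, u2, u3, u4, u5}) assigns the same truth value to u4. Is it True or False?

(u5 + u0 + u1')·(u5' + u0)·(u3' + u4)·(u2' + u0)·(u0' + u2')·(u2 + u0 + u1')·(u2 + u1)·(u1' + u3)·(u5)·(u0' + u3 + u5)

Suppose u4 = 0.
The clause (u3') is unit, so u3 = 0.
The clause (u1') is unit, so u1 = 0.
The clause (u2) is unit, so u2 = 1.
The clause (u0) is unit, so u0 = 1.
Now (u0') is unsatisfied and unit — conflict.
So every satisfying assignment has u4 = True.

True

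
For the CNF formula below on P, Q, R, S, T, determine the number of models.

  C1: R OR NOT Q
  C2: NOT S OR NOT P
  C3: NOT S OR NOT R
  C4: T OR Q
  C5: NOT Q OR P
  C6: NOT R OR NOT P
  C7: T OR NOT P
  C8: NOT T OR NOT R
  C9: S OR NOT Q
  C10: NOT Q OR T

3

There are 2^5 = 32 truth assignments over (P, Q, R, S, T).
Split on S. With S = true, the clauses containing S are satisfied and NOT S drops from the rest; 1 of the 2^4 = 16 assignments to the other variables satisfy what remains.
With S = false, by the same count on the reduced clause set, 2 assignments work.
Total: 1 + 2 = 3.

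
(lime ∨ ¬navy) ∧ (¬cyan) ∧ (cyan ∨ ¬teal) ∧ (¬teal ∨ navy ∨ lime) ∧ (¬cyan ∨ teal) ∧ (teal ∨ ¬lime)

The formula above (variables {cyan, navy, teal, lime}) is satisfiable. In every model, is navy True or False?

Suppose navy = True.
Unit clause (lime) forces lime = True.
Unit clause (¬cyan) forces cyan = False.
Unit clause (¬teal) forces teal = False.
That conflicts with the unit clause (teal).
So every satisfying assignment has navy = False.

False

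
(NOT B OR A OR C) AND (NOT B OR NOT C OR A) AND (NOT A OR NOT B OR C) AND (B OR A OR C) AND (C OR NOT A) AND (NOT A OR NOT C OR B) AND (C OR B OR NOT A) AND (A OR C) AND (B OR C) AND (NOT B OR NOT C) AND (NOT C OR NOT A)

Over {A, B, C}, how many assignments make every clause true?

1

There are 2^3 = 8 truth assignments over (A, B, C).
Split on B. With B = true, the clauses containing B are satisfied and NOT B drops from the rest; 0 of the 2^2 = 4 assignments to the other variables satisfy what remains.
With B = false, by the same count on the reduced clause set, 1 assignment works.
(One model: A=F, B=F, C=T.)
Total: 0 + 1 = 1.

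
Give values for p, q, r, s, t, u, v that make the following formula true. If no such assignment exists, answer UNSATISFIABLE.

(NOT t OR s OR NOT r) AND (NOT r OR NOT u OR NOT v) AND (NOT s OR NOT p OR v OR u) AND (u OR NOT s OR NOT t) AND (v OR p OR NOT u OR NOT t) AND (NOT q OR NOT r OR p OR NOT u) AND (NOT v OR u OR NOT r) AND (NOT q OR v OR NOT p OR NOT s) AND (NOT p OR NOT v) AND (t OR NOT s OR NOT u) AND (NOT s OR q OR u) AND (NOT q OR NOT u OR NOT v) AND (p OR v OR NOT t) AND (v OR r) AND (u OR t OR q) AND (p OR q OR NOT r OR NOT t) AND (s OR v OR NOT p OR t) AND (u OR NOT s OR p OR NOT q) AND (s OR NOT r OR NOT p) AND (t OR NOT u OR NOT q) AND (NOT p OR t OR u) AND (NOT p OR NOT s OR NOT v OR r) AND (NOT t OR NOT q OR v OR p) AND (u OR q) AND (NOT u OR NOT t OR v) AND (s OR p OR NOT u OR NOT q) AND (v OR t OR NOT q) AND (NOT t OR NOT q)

Suppose p = false.
Suppose v = true.
Suppose r = false.
Suppose q = false.
Unit clause (u) forces u = true.
Suppose t = true.
No clause remains; s is free.

p ↦ false; q ↦ false; r ↦ false; s ↦ true; t ↦ true; u ↦ true; v ↦ true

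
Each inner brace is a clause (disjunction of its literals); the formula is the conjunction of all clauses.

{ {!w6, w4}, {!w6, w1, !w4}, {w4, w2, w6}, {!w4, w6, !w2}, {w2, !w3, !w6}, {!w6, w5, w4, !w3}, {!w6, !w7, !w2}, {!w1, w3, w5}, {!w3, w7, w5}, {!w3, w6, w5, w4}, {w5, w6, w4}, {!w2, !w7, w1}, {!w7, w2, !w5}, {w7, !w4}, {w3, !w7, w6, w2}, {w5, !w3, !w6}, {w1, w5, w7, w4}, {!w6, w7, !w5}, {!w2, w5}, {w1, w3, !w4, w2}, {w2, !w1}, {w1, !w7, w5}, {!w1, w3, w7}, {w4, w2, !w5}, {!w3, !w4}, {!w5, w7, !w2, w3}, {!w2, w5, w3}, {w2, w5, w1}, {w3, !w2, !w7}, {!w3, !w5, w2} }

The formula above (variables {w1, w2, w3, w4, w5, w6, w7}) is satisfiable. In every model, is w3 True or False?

True

Suppose w3 = false.
Case w6 = false:
Case w4 = true:
From the singleton clause (!w2), w2 = false.
From the singleton clause (w7), w7 = true.
Now (!w7) is unsatisfied and unit — conflict.
Undo w4 and try w4 = false.
From the singleton clause (w2), w2 = true.
From the singleton clause (w5), w5 = true.
From the singleton clause (w7), w7 = true.
Now (!w7) is unsatisfied and unit — conflict.
Both values of w4 lead to a conflict.
Undo w6 and try w6 = true.
From the singleton clause (w4), w4 = true.
From the singleton clause (w1), w1 = true.
From the singleton clause (w5), w5 = true.
From the singleton clause (w7), w7 = true.
From the singleton clause (!w2), w2 = false.
Now (w2) is unsatisfied and unit — conflict.
Both values of w6 lead to a conflict.
So every satisfying assignment has w3 = True.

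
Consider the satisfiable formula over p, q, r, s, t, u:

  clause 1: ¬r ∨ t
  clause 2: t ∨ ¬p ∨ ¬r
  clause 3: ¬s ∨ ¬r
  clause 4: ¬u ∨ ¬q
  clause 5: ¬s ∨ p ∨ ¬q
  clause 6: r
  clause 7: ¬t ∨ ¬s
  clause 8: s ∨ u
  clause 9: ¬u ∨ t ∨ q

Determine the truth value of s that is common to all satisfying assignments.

False

Suppose s = True.
From the singleton clause (¬r), r = False.
But (r) is also a unit clause — contradiction.
So every satisfying assignment has s = False.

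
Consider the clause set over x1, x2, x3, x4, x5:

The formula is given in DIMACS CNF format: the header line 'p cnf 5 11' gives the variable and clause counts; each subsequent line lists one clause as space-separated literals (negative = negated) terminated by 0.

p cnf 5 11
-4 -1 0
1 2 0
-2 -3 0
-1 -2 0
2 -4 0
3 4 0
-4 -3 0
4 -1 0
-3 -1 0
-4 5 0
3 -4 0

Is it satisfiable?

Case x4 = False:
The clause (x3) is unit, so x3 = True.
The clause (¬x2) is unit, so x2 = False.
The clause (x1) is unit, so x1 = True.
Now (¬x1) is unsatisfied and unit — conflict.
Undo x4 and try x4 = True.
The clause (¬x1) is unit, so x1 = False.
The clause (x2) is unit, so x2 = True.
The clause (¬x3) is unit, so x3 = False.
Now (x3) is unsatisfied and unit — conflict.
Neither x4 = True nor x4 = False works.
No assignment satisfies every clause.

No, unsatisfiable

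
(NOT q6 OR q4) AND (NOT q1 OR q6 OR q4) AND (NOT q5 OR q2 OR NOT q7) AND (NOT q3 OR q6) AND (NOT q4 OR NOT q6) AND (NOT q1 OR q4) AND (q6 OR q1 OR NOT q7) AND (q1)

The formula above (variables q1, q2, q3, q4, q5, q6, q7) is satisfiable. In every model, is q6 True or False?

False

Suppose q6 = true.
From the singleton clause (q4), q4 = true.
Now (NOT q4) is unsatisfied and unit — conflict.
So every satisfying assignment has q6 = False.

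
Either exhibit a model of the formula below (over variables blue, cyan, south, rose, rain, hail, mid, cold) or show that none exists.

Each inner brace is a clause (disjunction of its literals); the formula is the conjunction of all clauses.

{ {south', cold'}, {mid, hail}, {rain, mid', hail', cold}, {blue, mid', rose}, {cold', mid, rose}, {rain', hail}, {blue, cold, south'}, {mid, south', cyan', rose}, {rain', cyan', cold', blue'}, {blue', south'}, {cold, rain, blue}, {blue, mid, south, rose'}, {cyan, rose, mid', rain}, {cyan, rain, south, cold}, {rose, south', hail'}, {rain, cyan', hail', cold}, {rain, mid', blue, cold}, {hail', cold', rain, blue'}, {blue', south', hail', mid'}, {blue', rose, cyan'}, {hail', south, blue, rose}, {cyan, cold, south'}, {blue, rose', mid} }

Suppose south = 0.
Suppose mid = 1.
Suppose blue = 1.
Suppose rain = 1.
The clause (hail) is unit, so hail = 1.
Suppose cyan = 0.
No clause remains; rose, cold are free.

blue=1; cyan=0; south=0; rose=1; rain=1; hail=1; mid=1; cold=0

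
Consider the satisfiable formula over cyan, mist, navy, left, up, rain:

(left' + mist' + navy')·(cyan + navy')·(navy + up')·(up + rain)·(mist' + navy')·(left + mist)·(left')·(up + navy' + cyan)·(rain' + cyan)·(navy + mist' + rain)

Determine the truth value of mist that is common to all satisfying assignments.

True

Suppose mist = 0.
(left) alone gives left = 1.
That conflicts with the unit clause (left').
So every satisfying assignment has mist = True.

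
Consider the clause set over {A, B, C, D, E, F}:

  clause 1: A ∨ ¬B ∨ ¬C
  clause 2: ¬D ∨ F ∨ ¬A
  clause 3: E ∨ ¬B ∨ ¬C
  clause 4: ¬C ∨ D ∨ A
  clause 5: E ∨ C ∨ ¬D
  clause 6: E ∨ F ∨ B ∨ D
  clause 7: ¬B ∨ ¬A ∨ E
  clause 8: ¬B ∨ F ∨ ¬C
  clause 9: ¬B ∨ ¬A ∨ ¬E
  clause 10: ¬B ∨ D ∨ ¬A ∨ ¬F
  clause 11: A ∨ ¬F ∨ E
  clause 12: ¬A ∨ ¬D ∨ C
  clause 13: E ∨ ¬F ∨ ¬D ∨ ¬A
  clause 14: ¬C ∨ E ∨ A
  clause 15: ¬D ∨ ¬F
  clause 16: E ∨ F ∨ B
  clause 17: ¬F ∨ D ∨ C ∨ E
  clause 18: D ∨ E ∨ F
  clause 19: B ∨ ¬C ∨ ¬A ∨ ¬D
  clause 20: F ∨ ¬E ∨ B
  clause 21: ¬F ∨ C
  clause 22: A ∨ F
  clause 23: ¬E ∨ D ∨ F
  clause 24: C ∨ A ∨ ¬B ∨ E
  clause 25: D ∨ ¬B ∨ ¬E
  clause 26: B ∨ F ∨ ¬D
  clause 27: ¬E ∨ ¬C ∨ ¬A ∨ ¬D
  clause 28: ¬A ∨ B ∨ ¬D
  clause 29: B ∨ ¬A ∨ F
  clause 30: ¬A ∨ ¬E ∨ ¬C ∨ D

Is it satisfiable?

Yes

Branch on D: set D = False.
Branch on C: set C = True.
From the singleton clause (A), A = True.
From the singleton clause (¬E), E = False.
From the singleton clause (¬B), B = False.
From the singleton clause (F), F = True.
This assignment satisfies each clause.
A satisfying assignment: A=True,  B=False,  C=True,  D=False,  E=False,  F=True.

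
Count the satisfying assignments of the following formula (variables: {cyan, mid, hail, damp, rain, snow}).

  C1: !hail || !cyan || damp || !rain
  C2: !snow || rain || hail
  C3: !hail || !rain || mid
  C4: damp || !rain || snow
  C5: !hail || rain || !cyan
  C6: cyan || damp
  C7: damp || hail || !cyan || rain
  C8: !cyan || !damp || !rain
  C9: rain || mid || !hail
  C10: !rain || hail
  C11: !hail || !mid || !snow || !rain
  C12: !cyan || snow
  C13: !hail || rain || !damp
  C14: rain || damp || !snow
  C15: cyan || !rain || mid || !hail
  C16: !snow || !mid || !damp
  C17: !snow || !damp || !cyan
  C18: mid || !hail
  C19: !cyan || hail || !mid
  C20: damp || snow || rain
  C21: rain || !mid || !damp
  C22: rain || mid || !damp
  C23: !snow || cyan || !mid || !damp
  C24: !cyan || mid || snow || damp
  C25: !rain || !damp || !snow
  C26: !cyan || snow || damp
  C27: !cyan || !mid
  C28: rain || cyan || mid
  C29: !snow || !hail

1

There are 2^6 = 64 truth assignments over (cyan, mid, hail, damp, rain, snow).
Split on snow. With snow = true, the clauses containing snow are satisfied and !snow drops from the rest; 0 of the 2^5 = 32 assignments to the other variables satisfy what remains.
With snow = false, by the same count on the reduced clause set, 1 assignment works.
(One model: cyan=F, mid=T, hail=T, damp=T, rain=T, snow=F.)
Total: 0 + 1 = 1.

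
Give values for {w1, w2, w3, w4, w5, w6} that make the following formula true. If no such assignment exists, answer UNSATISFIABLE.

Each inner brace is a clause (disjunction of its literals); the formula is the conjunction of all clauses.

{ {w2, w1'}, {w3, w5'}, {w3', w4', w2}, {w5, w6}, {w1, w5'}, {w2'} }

(w2') alone gives w2 = 0.
(w1') alone gives w1 = 0.
(w5') alone gives w5 = 0.
(w6) alone gives w6 = 1.
Suppose w3 = 0.
Every clause is now satisfied; w4 is unconstrained.

w1=0; w2=0; w3=0; w4=0; w5=0; w6=1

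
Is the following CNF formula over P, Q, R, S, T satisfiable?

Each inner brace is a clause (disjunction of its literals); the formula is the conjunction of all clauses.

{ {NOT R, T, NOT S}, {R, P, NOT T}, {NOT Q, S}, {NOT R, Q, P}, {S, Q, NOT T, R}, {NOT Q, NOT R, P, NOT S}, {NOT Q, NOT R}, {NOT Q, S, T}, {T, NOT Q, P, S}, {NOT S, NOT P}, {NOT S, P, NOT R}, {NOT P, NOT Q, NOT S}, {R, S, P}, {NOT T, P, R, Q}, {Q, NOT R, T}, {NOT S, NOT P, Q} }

Case Q = true:
From the singleton clause (S), S = true.
From the singleton clause (NOT R), R = false.
From the singleton clause (NOT P), P = false.
From the singleton clause (NOT T), T = false.
All clauses are satisfied.
A satisfying assignment: P: false,  Q: true,  R: false,  S: true,  T: false.

Yes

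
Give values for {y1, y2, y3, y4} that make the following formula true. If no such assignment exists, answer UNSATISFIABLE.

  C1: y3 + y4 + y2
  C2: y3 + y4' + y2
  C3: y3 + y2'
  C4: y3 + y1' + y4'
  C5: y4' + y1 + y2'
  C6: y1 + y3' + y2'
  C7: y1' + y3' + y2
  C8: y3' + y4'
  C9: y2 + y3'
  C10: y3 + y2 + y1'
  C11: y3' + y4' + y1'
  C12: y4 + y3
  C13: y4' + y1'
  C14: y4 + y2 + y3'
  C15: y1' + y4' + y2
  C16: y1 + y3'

y1: 1,  y2: 1,  y3: 1,  y4: 0

Suppose y3 = 1.
Unit clause (y4') forces y4 = 0.
Unit clause (y2) forces y2 = 1.
Unit clause (y1) forces y1 = 1.
Every clause now holds.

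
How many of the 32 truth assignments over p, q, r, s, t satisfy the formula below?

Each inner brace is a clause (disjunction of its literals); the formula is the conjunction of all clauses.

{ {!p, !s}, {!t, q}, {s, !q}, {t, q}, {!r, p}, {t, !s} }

1

There are 2^5 = 32 truth assignments over (p, q, r, s, t).
Split on s. With s = true, the clauses containing s are satisfied and !s drops from the rest; 1 of the 2^4 = 16 assignments to the other variables satisfy what remains.
With s = false, by the same count on the reduced clause set, 0 assignments work.
Total: 1 + 0 = 1.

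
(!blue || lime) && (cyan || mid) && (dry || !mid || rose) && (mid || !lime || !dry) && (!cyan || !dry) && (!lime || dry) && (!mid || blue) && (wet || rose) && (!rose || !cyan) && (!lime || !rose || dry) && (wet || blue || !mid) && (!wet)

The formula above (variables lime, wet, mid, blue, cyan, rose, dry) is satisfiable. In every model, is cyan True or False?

Suppose cyan = true.
Unit clause (!dry) forces dry = false.
Unit clause (!lime) forces lime = false.
Unit clause (!blue) forces blue = false.
Unit clause (!mid) forces mid = false.
Unit clause (!rose) forces rose = false.
Unit clause (wet) forces wet = true.
But (!wet) is also a unit clause — contradiction.
So every satisfying assignment has cyan = False.

False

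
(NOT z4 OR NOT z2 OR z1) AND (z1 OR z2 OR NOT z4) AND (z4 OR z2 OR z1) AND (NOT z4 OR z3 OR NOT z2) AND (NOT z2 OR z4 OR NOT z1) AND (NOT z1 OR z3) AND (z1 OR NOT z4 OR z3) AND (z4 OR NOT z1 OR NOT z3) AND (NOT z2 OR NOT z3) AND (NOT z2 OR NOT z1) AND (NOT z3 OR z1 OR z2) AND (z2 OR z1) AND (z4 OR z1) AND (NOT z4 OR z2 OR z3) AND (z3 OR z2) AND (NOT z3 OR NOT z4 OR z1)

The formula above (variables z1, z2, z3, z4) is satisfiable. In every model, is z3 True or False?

True

Suppose z3 = false.
(NOT z1) alone gives z1 = false.
(NOT z4) alone gives z4 = false.
But (z4) is also a unit clause — contradiction.
So every satisfying assignment has z3 = True.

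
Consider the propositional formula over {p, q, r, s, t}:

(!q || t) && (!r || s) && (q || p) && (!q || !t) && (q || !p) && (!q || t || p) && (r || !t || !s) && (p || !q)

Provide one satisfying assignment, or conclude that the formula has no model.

UNSATISFIABLE

Suppose q = false.
From the singleton clause (p), p = true.
That conflicts with the unit clause (!p).
So q must be the other value — set q = true.
From the singleton clause (t), t = true.
That conflicts with the unit clause (!t).
Either choice for q ends in contradiction.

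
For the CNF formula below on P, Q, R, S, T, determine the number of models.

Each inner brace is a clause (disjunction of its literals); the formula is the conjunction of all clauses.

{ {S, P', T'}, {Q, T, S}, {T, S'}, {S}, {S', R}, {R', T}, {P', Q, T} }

4

There are 2^5 = 32 truth assignments over (P, Q, R, S, T).
Split on P. With P = 1, the clauses containing P are satisfied and P' drops from the rest; 2 of the 2^4 = 16 assignments to the other variables satisfy what remains.
With P = 0, by the same count on the reduced clause set, 2 assignments work.
Total: 2 + 2 = 4.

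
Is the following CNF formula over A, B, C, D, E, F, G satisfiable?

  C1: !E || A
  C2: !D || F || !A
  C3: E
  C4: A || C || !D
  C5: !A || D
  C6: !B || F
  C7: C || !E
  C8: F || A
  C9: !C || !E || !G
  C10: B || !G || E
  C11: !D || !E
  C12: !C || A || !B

Unit clause (E) forces E = true.
Unit clause (A) forces A = true.
Unit clause (D) forces D = true.
Now (!D) is unsatisfied and unit — conflict.
No assignment satisfies every clause.

No, unsatisfiable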